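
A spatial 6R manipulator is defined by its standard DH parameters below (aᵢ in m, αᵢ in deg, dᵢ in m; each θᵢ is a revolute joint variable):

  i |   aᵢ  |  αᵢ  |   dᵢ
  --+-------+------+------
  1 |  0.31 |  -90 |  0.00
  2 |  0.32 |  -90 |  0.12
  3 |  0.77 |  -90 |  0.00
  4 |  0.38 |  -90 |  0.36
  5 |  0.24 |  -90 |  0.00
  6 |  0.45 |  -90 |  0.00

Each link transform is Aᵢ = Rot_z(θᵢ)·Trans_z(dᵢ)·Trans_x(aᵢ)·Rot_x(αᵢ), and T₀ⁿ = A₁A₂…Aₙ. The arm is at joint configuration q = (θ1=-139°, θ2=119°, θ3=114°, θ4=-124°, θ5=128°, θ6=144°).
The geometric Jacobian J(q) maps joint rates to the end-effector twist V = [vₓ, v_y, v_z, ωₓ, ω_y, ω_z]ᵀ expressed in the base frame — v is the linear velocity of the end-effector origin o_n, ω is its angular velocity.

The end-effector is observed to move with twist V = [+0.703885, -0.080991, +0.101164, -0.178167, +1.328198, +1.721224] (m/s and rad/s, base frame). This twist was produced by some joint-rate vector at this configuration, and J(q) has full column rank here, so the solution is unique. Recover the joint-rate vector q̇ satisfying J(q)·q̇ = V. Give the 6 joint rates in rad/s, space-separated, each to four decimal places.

0.6280 -0.8690 0.8750 0.4330 0.5590 0.0200

o_n = [-0.1380, -0.1679, 0.3027]
J₁: ẑ×o_n = [0.1679, -0.1380, 0.0000], ω = ẑ
J2: z=[0.6561, -0.7547, 0.0000] o=[-0.2340, -0.2034, 0.0000] → [-0.2285, -0.1986, 0.0957, 0.6561, -0.7547, 0.0000]
J3: z=[0.6601, 0.5738, 0.4848] o=[-0.0381, -0.1922, -0.2799] → [0.3226, -0.4330, 0.0733, 0.6601, 0.5738, 0.4848]
J4: z=[-0.0674, -0.5975, 0.7990] o=[-0.6142, 0.2391, -0.0060] → [0.1408, 0.4013, 0.3120, -0.0674, -0.5975, 0.7990]
J5: z=[-0.2511, 0.7852, 0.5660] o=[-0.2716, 0.0857, 0.3588] → [0.0995, 0.0615, -0.0412, -0.2511, 0.7852, 0.5660]
J6: z=[-0.8024, -0.4959, 0.3320] o=[-0.4015, 0.1747, 0.1777] → [0.0518, 0.1878, 0.4057, -0.8024, -0.4959, 0.3320]
q̇ = J⁺·V = [0.6280, -0.8690, 0.8750, 0.4330, 0.5590, 0.0200]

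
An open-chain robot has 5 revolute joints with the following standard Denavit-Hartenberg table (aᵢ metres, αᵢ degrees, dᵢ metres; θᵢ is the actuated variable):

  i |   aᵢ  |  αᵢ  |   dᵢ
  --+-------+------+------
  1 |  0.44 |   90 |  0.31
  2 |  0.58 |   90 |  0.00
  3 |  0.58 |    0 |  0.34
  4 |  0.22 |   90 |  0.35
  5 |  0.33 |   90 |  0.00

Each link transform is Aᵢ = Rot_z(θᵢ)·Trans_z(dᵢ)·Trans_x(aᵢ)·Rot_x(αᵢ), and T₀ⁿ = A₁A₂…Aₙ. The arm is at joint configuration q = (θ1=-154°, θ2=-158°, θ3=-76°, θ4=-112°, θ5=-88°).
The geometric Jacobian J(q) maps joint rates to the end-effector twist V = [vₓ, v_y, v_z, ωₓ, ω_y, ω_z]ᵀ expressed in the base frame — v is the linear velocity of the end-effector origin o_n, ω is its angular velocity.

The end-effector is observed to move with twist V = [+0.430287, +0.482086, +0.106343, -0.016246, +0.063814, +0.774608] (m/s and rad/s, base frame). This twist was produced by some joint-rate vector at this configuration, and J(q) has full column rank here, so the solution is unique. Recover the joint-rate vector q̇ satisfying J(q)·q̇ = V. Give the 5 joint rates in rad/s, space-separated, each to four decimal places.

0.8760 -0.2940 0.5420 -0.6310 0.3620

o_n = [0.3676, -0.4110, 0.4600]
J₁: ẑ×o_n = [0.4110, 0.3676, -0.0000], ω = ẑ
J2: z=[-0.4384, 0.8988, 0.0000] o=[-0.3955, -0.1929, 0.3100] → [0.1348, 0.0658, -0.5902, -0.4384, 0.8988, 0.0000]
J3: z=[0.3367, 0.1642, 0.9272] o=[0.0879, 0.0429, 0.0927] → [0.4811, 0.1357, -0.1987, 0.3367, 0.1642, 0.9272]
J4: z=[0.3367, 0.1642, 0.9272] o=[0.5660, -0.3501, 0.3554] → [0.0737, -0.2192, 0.0121, 0.3367, 0.1642, 0.9272]
J5: z=[-0.3181, 0.9466, -0.0521] o=[0.4889, -0.3536, 0.7615] → [-0.2884, -0.0896, 0.1330, -0.3181, 0.9466, -0.0521]
q̇ = J⁺·V = [0.8760, -0.2940, 0.5420, -0.6310, 0.3620]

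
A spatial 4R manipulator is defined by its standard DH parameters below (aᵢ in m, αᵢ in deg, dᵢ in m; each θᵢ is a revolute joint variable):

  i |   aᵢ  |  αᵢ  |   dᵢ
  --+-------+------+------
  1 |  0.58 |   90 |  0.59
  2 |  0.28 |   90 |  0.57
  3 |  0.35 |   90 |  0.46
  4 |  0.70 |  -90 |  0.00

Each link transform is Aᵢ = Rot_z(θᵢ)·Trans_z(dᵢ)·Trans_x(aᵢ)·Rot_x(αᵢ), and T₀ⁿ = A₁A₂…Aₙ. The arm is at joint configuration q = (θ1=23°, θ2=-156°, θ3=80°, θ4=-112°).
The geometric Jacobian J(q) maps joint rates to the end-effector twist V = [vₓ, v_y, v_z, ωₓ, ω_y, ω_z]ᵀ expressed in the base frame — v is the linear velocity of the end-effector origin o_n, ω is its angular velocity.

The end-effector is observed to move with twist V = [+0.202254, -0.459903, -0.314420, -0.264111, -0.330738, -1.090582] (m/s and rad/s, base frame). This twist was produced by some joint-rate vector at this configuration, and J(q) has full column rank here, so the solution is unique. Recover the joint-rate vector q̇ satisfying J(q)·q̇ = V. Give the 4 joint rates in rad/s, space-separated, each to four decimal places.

-0.0480 0.3360 -0.8010 0.7760

o_n = [0.6129, -0.4530, 0.2972]
J₁: ẑ×o_n = [0.4530, 0.6129, -0.0000], ω = ẑ
J2: z=[0.3907, -0.9205, 0.0000] o=[0.5339, 0.2266, 0.5900] → [0.2695, 0.1144, -0.1928, 0.3907, -0.9205, 0.0000]
J3: z=[-0.3744, -0.1589, 0.9135] o=[0.5212, -0.3980, 0.4761] → [0.0786, 0.0168, 0.0352, -0.3744, -0.1589, 0.9135]
J4: z=[-0.8960, -0.1917, -0.4006] o=[0.4325, -0.8101, 0.8716] → [0.2531, -0.5869, -0.2854, -0.8960, -0.1917, -0.4006]
q̇ = J⁺·V = [-0.0480, 0.3360, -0.8010, 0.7760]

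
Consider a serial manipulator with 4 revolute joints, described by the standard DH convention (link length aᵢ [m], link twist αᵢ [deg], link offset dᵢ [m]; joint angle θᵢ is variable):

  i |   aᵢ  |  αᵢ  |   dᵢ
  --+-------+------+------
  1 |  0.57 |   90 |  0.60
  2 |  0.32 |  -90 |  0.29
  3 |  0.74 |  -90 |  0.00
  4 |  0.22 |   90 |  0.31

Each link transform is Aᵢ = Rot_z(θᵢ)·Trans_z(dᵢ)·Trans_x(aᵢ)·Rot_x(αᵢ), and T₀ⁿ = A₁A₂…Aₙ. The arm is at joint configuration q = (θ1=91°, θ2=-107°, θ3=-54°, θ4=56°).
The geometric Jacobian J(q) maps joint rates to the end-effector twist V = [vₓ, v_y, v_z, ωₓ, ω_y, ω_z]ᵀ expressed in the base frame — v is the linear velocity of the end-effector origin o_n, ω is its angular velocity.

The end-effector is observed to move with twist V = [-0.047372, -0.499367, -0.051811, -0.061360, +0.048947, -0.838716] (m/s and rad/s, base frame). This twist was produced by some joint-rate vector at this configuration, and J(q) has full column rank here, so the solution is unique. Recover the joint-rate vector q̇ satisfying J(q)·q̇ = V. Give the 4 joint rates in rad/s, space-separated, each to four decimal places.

-0.6500 0.0600 0.1030 0.2050

o_n = [0.8045, 0.0944, -0.3776]
J₁: ẑ×o_n = [-0.0944, 0.8045, 0.0000], ω = ẑ
J2: z=[0.9998, 0.0175, 0.0000] o=[-0.0099, 0.5699, 0.6000] → [-0.0171, 0.9775, -0.4896, 0.9998, 0.0175, 0.0000]
J3: z=[-0.0167, 0.9562, -0.2924] o=[0.2816, 0.4814, 0.2940] → [-0.7553, -0.1641, -0.4934, -0.0167, 0.9562, -0.2924]
J4: z=[-0.5836, -0.2468, -0.7737] o=[0.8824, 0.3647, -0.1220] → [-0.1460, -0.0889, 0.1385, -0.5836, -0.2468, -0.7737]
q̇ = J⁺·V = [-0.6500, 0.0600, 0.1030, 0.2050]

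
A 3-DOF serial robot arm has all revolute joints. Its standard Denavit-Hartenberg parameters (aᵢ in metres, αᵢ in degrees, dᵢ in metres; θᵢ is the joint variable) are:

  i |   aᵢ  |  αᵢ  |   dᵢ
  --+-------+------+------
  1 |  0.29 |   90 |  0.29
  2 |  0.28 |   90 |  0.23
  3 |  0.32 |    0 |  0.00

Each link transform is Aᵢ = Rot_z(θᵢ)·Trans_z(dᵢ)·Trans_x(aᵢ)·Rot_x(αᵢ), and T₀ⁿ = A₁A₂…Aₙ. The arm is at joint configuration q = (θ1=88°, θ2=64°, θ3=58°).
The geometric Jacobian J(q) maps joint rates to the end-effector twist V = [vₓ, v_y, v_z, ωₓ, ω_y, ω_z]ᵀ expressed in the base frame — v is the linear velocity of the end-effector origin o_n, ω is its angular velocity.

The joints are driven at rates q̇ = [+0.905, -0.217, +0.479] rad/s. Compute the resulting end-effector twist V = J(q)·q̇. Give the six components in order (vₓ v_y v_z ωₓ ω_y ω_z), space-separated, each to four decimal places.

o_n = [0.5181, 0.4693, 0.6941]
J₁: ẑ×o_n = [-0.4693, 0.5181, 0.0000], ω = ẑ
J2: z=[0.9994, -0.0349, 0.0000] o=[0.0101, 0.2898, 0.2900] → [-0.0141, -0.4038, 0.1971, 0.9994, -0.0349, 0.0000]
J3: z=[0.0314, 0.8982, -0.4384] o=[0.2443, 0.4045, 0.5417] → [0.1653, -0.1248, -0.2439, 0.0314, 0.8982, -0.4384]
V = J·q̇ = [-0.3425, 0.4967, -0.1596, -0.2018, 0.4378, 0.6950]

-0.3425 0.4967 -0.1596 -0.2018 0.4378 0.6950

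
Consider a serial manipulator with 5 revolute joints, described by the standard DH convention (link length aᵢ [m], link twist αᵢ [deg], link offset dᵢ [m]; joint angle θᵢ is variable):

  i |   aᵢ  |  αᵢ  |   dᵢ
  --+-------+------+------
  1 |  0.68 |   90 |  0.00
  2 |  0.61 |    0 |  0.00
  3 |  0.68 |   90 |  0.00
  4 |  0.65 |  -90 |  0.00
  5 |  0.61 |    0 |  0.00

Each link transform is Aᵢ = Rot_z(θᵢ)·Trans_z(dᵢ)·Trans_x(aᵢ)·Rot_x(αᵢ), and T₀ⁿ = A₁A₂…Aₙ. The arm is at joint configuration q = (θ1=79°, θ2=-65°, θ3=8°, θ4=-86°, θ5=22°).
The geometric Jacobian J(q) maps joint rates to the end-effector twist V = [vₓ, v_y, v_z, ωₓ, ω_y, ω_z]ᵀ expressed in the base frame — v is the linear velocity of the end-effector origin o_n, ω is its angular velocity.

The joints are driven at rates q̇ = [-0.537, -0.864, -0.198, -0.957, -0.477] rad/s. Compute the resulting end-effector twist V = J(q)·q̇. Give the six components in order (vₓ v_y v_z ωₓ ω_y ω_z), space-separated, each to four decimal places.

o_n = [-0.8954, 1.7490, -1.0698]
J₁: ẑ×o_n = [-1.7490, -0.8954, 0.0000], ω = ẑ
J2: z=[0.9816, -0.1908, 0.0000] o=[0.1298, 0.6675, 0.0000] → [0.2041, 1.0501, 0.8660, 0.9816, -0.1908, 0.0000]
J3: z=[0.9816, -0.1908, 0.0000] o=[0.1789, 0.9206, -0.5528] → [0.0986, 0.5075, 0.6082, 0.9816, -0.1908, 0.0000]
J4: z=[-0.1600, -0.8233, -0.5446] o=[0.2496, 1.2841, -1.1231] → [0.2093, 0.6321, -1.0170, -0.1600, -0.8233, -0.5446]
J5: z=[0.1721, 0.5200, -0.8366] o=[-0.3822, 1.4321, -1.1612] → [0.3126, 0.4136, 0.3214, 0.1721, 0.5200, -0.8366]
V = J·q̇ = [0.3939, -1.3292, -0.0487, -0.9715, 0.7425, 0.3833]

0.3939 -1.3292 -0.0487 -0.9715 0.7425 0.3833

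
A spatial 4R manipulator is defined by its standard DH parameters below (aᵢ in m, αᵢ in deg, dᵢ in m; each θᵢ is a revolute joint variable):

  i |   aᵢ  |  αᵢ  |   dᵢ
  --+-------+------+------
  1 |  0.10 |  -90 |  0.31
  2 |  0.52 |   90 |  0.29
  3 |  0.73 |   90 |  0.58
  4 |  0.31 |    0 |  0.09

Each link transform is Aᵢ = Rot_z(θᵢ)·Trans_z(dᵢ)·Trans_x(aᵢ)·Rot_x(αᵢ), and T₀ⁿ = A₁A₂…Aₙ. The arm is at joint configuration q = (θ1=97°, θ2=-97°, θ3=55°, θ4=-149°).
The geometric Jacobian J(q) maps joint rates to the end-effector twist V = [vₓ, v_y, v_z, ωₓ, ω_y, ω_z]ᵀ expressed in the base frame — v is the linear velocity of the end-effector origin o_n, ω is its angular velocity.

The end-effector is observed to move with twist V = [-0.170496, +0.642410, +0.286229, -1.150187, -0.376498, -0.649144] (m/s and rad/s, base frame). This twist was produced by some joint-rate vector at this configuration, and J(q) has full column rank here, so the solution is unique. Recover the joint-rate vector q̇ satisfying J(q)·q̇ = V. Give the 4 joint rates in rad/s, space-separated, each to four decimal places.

o_n = [-0.5627, -0.4943, 1.1124]
J₁: ẑ×o_n = [0.4943, -0.5627, 0.0000], ω = ẑ
J2: z=[-0.9925, -0.1219, 0.0000] o=[-0.0122, 0.0993, 0.3100] → [-0.0978, 0.7964, 0.5220, -0.9925, -0.1219, 0.0000]
J3: z=[0.1210, -0.9851, -0.1219] o=[-0.2923, 0.0010, 0.8261] → [-0.3424, -0.0017, -0.3262, 0.1210, -0.9851, -0.1219]
J4: z=[0.5815, -0.0292, 0.8130] o=[-0.8094, -0.6939, 1.1710] → [-0.1606, 0.2348, 0.1233, 0.5815, -0.0292, 0.8130]
q̇ = J⁺·V = [-0.1550, 0.8640, 0.2920, -0.5640]

-0.1550 0.8640 0.2920 -0.5640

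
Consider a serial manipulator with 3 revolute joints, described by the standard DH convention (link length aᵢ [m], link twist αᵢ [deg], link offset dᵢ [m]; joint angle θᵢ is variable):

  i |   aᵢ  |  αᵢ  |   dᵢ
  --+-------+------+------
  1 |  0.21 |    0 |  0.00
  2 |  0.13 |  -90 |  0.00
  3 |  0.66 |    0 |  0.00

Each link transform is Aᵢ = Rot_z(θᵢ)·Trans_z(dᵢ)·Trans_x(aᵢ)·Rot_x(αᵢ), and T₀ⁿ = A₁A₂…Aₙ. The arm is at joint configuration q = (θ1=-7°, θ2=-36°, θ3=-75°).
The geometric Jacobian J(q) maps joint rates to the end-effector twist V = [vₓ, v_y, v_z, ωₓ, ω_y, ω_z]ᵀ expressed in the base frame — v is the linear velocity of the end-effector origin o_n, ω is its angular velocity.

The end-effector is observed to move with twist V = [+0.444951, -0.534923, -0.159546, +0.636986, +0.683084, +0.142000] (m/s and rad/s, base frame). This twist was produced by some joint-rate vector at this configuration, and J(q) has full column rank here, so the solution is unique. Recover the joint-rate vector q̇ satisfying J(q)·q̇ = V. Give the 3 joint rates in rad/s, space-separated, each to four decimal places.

-0.7680 0.9100 0.9340

o_n = [0.4284, -0.2308, 0.6375]
J₁: ẑ×o_n = [0.2308, 0.4284, -0.0000], ω = ẑ
J2: z=[0.0000, 0.0000, 1.0000] o=[0.2084, -0.0256, 0.0000] → [0.2052, 0.2200, -0.0000, 0.0000, 0.0000, 1.0000]
J3: z=[0.6820, 0.7314, 0.0000] o=[0.3035, -0.1143, 0.0000] → [0.4662, -0.4348, -0.1708, 0.6820, 0.7314, 0.0000]
q̇ = J⁺·V = [-0.7680, 0.9100, 0.9340]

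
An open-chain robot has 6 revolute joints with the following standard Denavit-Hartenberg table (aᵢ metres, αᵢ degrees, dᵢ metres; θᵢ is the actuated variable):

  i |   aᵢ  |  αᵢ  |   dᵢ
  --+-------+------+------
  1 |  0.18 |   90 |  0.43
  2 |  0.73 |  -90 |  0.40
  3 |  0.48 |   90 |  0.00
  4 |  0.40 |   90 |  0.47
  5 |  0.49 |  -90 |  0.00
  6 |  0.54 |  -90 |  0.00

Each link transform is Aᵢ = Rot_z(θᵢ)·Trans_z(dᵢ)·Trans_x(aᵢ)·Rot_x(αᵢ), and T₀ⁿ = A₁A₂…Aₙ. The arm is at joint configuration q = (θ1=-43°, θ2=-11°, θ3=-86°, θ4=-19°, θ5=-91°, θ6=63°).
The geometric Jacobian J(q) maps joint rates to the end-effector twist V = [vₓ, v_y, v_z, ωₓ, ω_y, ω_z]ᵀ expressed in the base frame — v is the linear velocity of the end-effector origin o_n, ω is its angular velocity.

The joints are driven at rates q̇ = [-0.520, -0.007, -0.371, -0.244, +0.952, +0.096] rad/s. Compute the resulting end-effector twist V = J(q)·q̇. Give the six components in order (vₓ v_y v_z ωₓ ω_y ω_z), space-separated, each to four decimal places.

-1.8729 -0.3652 -0.2690 0.1488 0.1932 -1.8423

o_n = [-0.0007, -1.8887, 0.5498]
J₁: ẑ×o_n = [1.8887, -0.0007, 0.0000], ω = ẑ
J2: z=[-0.6820, -0.7314, 0.0000] o=[0.1316, -0.1228, 0.4300] → [-0.0876, 0.0817, 1.1075, -0.6820, -0.7314, 0.0000]
J3: z=[0.1395, -0.1301, 0.9816] o=[0.3829, -0.9040, 0.2907] → [0.9329, -0.4128, -0.1873, 0.1395, -0.1301, 0.9816]
J4: z=[-0.7637, 0.6168, 0.1903] o=[0.0804, -1.2766, 0.2843] → [0.2802, 0.1873, 0.5175, -0.7637, 0.6168, 0.1903]
J5: z=[0.0732, 0.3758, -0.9238] o=[-0.5351, -1.2634, 0.2409] → [-0.4616, -0.5163, -0.2466, 0.0732, 0.3758, -0.9238]
J6: z=[-0.6279, -0.7023, -0.3354] o=[-0.1554, -1.5596, 0.1505] → [-0.3908, 0.1988, 0.3153, -0.6279, -0.7023, -0.3354]
V = J·q̇ = [-1.8729, -0.3652, -0.2690, 0.1488, 0.1932, -1.8423]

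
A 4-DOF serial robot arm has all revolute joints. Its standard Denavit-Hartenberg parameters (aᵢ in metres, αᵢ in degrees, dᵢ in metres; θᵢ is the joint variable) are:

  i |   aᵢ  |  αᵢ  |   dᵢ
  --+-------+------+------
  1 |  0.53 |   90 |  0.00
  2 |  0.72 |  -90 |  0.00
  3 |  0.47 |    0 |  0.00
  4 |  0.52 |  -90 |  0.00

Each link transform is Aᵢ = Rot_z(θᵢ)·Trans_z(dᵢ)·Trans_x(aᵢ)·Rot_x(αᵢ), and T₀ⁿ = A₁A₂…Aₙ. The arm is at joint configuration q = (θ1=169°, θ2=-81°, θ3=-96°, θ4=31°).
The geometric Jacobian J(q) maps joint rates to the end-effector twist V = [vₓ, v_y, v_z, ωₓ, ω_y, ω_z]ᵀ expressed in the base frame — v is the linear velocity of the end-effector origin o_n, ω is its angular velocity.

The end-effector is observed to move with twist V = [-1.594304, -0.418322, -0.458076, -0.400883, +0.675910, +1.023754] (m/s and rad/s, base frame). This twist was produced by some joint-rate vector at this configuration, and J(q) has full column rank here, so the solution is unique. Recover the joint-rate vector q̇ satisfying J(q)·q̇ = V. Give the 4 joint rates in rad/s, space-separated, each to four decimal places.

0.9410 0.5870 0.6360 -0.1070

o_n = [-0.4779, 1.0492, -0.8797]
J₁: ẑ×o_n = [-1.0492, -0.4779, 0.0000], ω = ẑ
J2: z=[0.1908, 0.9816, 0.0000] o=[-0.5203, 0.1011, 0.0000] → [-0.8635, 0.1678, 0.1393, 0.1908, 0.9816, 0.0000]
J3: z=[-0.9695, 0.1885, 0.1564] o=[-0.6308, 0.1226, -0.7111] → [-0.1767, -0.1395, -0.9271, -0.9695, 0.1885, 0.1564]
J4: z=[-0.9695, 0.1885, 0.1564] o=[-0.5341, 0.5800, -0.6626] → [-0.1143, -0.2017, -0.4655, -0.9695, 0.1885, 0.1564]
q̇ = J⁺·V = [0.9410, 0.5870, 0.6360, -0.1070]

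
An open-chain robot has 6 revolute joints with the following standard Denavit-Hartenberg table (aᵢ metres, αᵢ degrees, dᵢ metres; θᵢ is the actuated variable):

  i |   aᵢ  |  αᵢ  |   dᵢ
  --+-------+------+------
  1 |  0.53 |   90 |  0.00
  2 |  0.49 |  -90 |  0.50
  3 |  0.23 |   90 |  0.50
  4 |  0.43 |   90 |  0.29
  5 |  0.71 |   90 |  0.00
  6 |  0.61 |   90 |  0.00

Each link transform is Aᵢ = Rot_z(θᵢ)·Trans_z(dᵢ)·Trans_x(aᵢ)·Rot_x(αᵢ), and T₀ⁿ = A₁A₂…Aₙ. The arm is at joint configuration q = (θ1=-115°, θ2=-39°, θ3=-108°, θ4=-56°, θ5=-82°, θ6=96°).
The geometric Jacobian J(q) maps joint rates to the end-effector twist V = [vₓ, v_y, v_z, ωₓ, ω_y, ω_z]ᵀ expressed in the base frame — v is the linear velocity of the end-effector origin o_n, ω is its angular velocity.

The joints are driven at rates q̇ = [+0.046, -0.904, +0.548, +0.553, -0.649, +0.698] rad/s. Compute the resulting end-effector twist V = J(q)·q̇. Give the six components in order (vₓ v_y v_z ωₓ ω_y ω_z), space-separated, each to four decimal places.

o_n = [-0.9870, -0.6377, -0.7244]
J₁: ẑ×o_n = [0.6377, -0.9870, 0.0000], ω = ẑ
J2: z=[-0.9063, 0.4226, 0.0000] o=[-0.2240, -0.4803, 0.0000] → [-0.3061, -0.6565, 0.4651, -0.9063, 0.4226, 0.0000]
J3: z=[-0.2660, -0.5704, 0.7771] o=[-0.8381, -0.6142, -0.3084] → [0.2556, -0.2264, -0.0787, -0.2660, -0.5704, 0.7771]
J4: z=[0.5924, 0.5393, 0.5985] o=[-1.1460, -0.7568, 0.1249] → [-0.5293, 0.5983, -0.0151, 0.5924, 0.5393, 0.5985]
J5: z=[0.7792, -0.1947, -0.5958] o=[-1.0622, -0.2481, 0.0682] → [-0.0777, 0.5728, -0.2889, 0.7792, -0.1947, -0.5958]
J6: z=[0.1203, -0.8864, 0.4470] o=[-1.4990, -0.5463, -0.4055] → [0.3235, 0.2672, 0.4428, 0.1203, -0.8864, 0.4470]
V = J·q̇ = [0.4297, 0.5696, 0.0246, 0.5795, -0.8887, 1.5016]

0.4297 0.5696 0.0246 0.5795 -0.8887 1.5016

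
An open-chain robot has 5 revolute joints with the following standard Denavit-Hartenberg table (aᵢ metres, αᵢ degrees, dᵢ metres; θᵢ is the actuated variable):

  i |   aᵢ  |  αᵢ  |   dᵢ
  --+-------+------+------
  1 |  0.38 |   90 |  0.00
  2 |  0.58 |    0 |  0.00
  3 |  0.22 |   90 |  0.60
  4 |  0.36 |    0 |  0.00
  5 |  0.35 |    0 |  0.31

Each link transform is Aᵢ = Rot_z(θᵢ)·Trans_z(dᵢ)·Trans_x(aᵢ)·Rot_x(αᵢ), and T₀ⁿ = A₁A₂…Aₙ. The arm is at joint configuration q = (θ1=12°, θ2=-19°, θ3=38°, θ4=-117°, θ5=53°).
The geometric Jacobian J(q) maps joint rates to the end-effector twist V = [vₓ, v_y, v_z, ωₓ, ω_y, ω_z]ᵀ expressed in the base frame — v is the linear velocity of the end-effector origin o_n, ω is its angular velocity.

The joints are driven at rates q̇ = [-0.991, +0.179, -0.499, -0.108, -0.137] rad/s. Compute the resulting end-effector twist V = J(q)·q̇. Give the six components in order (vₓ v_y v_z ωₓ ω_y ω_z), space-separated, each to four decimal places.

0.1425 -1.1933 -0.0340 -0.1446 0.2964 -0.7593

o_n = [1.1937, 0.2899, -0.4136]
J₁: ẑ×o_n = [-0.2899, 1.1937, 0.0000], ω = ẑ
J2: z=[0.2079, -0.9781, 0.0000] o=[0.3717, 0.0790, 0.0000] → [0.4045, 0.0860, 0.8479, 0.2079, -0.9781, 0.0000]
J3: z=[0.2079, -0.9781, 0.0000] o=[0.9081, 0.1930, -0.1888] → [0.2198, 0.0467, 0.2995, 0.2079, -0.9781, 0.0000]
J4: z=[0.3185, 0.0677, -0.9455] o=[1.2363, -0.3506, -0.1172] → [0.5855, 0.1347, 0.2068, 0.3185, 0.0677, -0.9455]
J5: z=[0.3185, 0.0677, -0.9455] o=[1.0185, -0.0690, -0.1704] → [0.3228, -0.0882, 0.1024, 0.3185, 0.0677, -0.9455]
V = J·q̇ = [0.1425, -1.1933, -0.0340, -0.1446, 0.2964, -0.7593]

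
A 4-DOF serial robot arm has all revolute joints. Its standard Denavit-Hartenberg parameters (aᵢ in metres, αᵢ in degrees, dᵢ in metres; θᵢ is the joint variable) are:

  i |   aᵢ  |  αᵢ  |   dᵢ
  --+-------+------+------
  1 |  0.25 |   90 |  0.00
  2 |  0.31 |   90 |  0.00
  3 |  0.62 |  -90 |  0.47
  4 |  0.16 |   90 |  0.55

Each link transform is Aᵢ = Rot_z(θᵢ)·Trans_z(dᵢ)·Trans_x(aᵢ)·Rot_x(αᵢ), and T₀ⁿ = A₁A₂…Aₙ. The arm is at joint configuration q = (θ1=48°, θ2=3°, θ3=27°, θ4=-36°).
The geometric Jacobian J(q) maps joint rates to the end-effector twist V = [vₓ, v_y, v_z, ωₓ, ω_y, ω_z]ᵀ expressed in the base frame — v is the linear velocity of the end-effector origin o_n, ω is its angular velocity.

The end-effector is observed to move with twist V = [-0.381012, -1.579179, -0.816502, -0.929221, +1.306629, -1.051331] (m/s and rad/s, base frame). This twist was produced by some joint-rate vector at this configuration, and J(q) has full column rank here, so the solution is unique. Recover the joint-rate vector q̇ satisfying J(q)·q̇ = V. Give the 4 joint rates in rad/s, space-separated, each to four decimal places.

o_n = [1.2906, 0.1925, -0.5252]
J₁: ẑ×o_n = [-0.1925, 1.2906, 0.0000], ω = ẑ
J2: z=[0.7431, -0.6691, 0.0000] o=[0.1673, 0.1858, 0.0000] → [0.3514, 0.3903, 0.7566, 0.7431, -0.6691, 0.0000]
J3: z=[0.0350, 0.0389, -0.9986] o=[0.3744, 0.4158, 0.0162] → [-0.2441, -0.8959, -0.0435, 0.0350, 0.0389, -0.9986]
J4: z=[0.3588, -0.9331, -0.0238] o=[0.9692, 0.6558, -0.4242] → [0.0832, 0.0286, 0.1337, 0.3588, -0.9331, -0.0238]
q̇ = J⁺·V = [-0.6070, -0.9260, 0.4620, -0.7170]

-0.6070 -0.9260 0.4620 -0.7170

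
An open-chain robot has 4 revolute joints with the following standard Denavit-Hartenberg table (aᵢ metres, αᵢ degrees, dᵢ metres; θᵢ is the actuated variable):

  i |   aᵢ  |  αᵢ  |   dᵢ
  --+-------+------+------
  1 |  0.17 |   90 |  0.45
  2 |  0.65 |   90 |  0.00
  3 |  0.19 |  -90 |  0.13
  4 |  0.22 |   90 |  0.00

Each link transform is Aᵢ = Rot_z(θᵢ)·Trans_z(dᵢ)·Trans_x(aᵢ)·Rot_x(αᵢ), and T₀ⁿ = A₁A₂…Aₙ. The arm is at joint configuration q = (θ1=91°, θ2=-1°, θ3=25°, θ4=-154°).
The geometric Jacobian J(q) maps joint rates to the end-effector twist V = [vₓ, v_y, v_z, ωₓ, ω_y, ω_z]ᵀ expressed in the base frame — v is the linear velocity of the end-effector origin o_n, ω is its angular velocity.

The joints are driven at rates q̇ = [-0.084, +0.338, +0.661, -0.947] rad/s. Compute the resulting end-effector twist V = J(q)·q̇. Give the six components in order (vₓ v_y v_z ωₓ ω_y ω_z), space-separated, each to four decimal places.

o_n = [-0.0174, 0.8088, 0.2124]
J₁: ẑ×o_n = [-0.8088, -0.0174, 0.0000], ω = ẑ
J2: z=[0.9998, 0.0175, 0.0000] o=[-0.0030, 0.1700, 0.4500] → [-0.0041, 0.2376, 0.6389, 0.9998, 0.0175, 0.0000]
J3: z=[0.0003, -0.0174, -0.9998] o=[-0.0143, 0.8198, 0.4387] → [-0.0071, 0.0031, -0.0001, 0.0003, -0.0174, -0.9998]
J4: z=[0.9135, -0.4067, 0.0074] o=[0.0630, 0.9911, 0.3057] → [0.0393, 0.0846, -0.1992, 0.9135, -0.4067, 0.0074]
V = J·q̇ = [0.0247, 0.0037, 0.4046, -0.5270, 0.3795, -0.7519]

0.0247 0.0037 0.4046 -0.5270 0.3795 -0.7519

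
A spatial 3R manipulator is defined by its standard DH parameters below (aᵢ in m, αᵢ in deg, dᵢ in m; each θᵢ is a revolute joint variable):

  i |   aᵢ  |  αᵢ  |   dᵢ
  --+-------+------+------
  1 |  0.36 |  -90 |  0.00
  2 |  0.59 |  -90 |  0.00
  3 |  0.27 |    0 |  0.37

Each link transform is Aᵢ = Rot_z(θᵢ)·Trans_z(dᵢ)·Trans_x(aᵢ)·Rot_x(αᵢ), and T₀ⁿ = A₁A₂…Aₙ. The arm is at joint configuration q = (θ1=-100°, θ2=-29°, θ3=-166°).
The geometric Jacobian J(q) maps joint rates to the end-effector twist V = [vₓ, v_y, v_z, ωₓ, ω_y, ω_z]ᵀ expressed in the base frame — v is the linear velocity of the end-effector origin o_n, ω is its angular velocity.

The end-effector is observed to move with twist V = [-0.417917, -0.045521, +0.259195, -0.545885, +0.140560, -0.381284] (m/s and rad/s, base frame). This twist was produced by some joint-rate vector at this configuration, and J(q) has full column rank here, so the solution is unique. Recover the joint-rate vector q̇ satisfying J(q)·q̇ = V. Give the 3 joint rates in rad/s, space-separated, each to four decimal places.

-0.4600 -0.5620 -0.0900

o_n = [-0.0792, -0.8251, -0.1646]
J₁: ẑ×o_n = [0.8251, -0.0792, 0.0000], ω = ẑ
J2: z=[0.9848, -0.1736, 0.0000] o=[-0.0625, -0.3545, 0.0000] → [0.0286, 0.1621, -0.4663, 0.9848, -0.1736, 0.0000]
J3: z=[-0.0842, -0.4774, -0.8746] o=[-0.1521, -0.8627, 0.2860] → [0.2481, -0.1018, 0.0317, -0.0842, -0.4774, -0.8746]
q̇ = J⁺·V = [-0.4600, -0.5620, -0.0900]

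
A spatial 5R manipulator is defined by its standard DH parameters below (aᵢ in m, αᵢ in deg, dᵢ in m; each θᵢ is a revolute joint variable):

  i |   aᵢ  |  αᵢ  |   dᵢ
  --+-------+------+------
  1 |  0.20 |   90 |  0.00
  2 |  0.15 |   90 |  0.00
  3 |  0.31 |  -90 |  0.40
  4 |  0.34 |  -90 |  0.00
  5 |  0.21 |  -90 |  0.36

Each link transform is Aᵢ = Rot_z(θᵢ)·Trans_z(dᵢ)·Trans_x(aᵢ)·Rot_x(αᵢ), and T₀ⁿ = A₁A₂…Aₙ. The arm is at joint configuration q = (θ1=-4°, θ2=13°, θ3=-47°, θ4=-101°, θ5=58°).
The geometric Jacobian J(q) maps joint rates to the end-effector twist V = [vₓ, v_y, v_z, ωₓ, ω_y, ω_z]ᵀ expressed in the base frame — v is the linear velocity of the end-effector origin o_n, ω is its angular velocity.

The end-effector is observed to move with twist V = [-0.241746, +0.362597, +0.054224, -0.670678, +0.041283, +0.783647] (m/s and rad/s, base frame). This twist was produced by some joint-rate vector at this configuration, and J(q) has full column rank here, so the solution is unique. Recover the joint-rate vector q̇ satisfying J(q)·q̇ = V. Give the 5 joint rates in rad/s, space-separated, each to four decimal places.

o_n = [0.8439, 0.4860, -0.7953]
J₁: ẑ×o_n = [-0.4860, 0.8439, 0.0000], ω = ẑ
J2: z=[-0.0698, -0.9976, 0.0000] o=[0.1995, -0.0140, 0.0000] → [0.7934, -0.0555, 0.6079, -0.0698, -0.9976, 0.0000]
J3: z=[0.2244, -0.0157, -0.9744] o=[0.3453, -0.0241, 0.0337] → [0.5100, -0.2998, 0.1223, 0.2244, -0.0157, -0.9744]
J4: z=[0.6633, -0.7300, 0.1645] o=[0.6564, 0.1814, -0.3084] → [0.3053, 0.3538, 0.3389, 0.6633, -0.7300, 0.1645]
J5: z=[0.7436, 0.6677, -0.0353] o=[0.6850, 0.1318, -0.6436] → [-0.0888, 0.1072, 0.1572, 0.7436, 0.6677, -0.0353]
q̇ = J⁺·V = [0.7990, 0.6180, -0.1360, -0.8990, -0.0010]

0.7990 0.6180 -0.1360 -0.8990 -0.0010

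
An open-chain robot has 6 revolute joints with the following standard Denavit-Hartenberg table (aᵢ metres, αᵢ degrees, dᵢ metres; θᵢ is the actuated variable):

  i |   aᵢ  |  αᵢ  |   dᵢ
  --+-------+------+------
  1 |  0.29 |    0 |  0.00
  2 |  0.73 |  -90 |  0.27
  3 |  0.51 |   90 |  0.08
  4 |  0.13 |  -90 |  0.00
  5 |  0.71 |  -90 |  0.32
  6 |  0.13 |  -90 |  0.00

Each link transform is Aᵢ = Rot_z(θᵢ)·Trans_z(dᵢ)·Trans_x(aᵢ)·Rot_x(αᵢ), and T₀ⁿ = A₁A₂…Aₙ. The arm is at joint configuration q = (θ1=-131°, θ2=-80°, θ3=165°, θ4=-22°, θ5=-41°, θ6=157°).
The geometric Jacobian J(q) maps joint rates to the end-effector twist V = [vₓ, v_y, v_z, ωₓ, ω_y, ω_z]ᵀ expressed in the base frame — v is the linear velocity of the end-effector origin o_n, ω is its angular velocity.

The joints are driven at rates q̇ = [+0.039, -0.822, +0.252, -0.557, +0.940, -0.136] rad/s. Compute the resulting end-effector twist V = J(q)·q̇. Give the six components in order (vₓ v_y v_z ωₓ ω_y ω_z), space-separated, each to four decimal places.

o_n = [-0.0131, -0.4583, -0.4003]
J₁: ẑ×o_n = [0.4583, -0.0131, 0.0000], ω = ẑ
J2: z=[0.0000, 0.0000, 1.0000] o=[-0.1903, -0.2189, 0.0000] → [0.2395, 0.1772, -0.0000, 0.0000, 0.0000, 1.0000]
J3: z=[-0.5150, -0.8572, 0.0000] o=[-0.8160, 0.1571, 0.2700] → [0.5746, -0.3452, 1.0052, -0.5150, -0.8572, 0.0000]
J4: z=[-0.2219, 0.1333, -0.9659] o=[-0.4349, -0.1652, 0.1380] → [-0.3549, -0.5269, 0.0088, -0.2219, 0.1333, -0.9659]
J5: z=[-0.1674, -0.9811, -0.0970] o=[-0.3101, -0.1834, 0.1068] → [0.4709, -0.1137, 0.3374, -0.1674, -0.9811, -0.0970]
J6: z=[0.7976, -0.1926, 0.5716] o=[0.0478, -0.5104, -0.5027] → [-0.0495, -0.1165, 0.0298, 0.7976, -0.1926, 0.5716]
V = J·q̇ = [0.6129, -0.0307, 0.5615, -0.2720, -1.1863, -0.4138]

0.6129 -0.0307 0.5615 -0.2720 -1.1863 -0.4138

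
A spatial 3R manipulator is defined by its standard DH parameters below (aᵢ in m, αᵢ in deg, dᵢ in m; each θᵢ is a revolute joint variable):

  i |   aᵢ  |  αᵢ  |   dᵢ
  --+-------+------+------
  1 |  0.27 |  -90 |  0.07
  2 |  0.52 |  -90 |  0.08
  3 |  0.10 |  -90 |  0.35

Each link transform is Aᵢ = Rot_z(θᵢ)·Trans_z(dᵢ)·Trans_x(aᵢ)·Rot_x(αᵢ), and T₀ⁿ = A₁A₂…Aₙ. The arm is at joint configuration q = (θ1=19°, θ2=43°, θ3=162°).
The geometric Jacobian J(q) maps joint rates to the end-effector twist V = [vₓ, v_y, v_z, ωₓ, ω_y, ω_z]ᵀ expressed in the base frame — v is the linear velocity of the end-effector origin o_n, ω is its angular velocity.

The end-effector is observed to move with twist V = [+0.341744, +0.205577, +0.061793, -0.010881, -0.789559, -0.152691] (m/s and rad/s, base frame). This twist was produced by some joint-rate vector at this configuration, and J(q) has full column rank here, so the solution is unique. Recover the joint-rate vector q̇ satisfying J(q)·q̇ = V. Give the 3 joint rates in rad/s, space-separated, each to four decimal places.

0.1340 -0.7430 0.3920

o_n = [0.3074, 0.1578, -0.4758]
J₁: ẑ×o_n = [-0.1578, 0.3074, 0.0000], ω = ẑ
J2: z=[-0.3256, 0.9455, 0.0000] o=[0.2553, 0.0879, 0.0700] → [-0.5160, -0.1777, -0.0720, -0.3256, 0.9455, 0.0000]
J3: z=[-0.6448, -0.2220, -0.7314] o=[0.5888, 0.2874, -0.2846] → [-0.0523, 0.0826, 0.0211, -0.6448, -0.2220, -0.7314]
q̇ = J⁺·V = [0.1340, -0.7430, 0.3920]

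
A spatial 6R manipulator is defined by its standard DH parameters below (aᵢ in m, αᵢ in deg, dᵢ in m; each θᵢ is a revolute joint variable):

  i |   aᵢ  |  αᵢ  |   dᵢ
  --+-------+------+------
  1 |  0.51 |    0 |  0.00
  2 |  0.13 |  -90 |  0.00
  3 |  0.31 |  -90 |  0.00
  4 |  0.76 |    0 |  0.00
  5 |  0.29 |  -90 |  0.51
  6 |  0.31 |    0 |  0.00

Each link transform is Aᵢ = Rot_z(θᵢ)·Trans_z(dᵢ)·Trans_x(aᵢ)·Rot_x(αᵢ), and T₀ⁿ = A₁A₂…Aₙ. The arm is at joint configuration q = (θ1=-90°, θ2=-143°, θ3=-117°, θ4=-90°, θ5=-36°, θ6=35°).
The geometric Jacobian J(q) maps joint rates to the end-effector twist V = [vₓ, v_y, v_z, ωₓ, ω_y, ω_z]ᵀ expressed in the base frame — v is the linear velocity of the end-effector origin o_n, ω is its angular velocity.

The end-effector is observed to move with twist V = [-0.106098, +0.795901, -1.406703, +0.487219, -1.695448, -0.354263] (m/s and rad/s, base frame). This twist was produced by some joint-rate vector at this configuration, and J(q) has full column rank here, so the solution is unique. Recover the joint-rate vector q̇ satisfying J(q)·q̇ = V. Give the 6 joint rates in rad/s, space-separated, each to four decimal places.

o_n = [-1.2174, -0.8885, 0.1422]
J₁: ẑ×o_n = [0.8885, -1.2174, 0.0000], ω = ẑ
J2: z=[0.0000, 0.0000, 1.0000] o=[0.0000, -0.5100, 0.0000] → [0.3785, -1.2174, 0.0000, 0.0000, 0.0000, 1.0000]
J3: z=[-0.7986, -0.6018, 0.0000] o=[-0.0782, -0.4062, 0.0000] → [-0.0855, 0.1135, -0.3004, -0.7986, -0.6018, 0.0000]
J4: z=[-0.5362, 0.7116, 0.4540] o=[0.0065, -0.5186, 0.2762] → [0.0725, -0.6275, 1.0693, -0.5362, 0.7116, 0.4540]
J5: z=[-0.5362, 0.7116, 0.4540] o=[-0.6005, -0.9760, 0.2762] → [-0.1351, -0.3520, 0.3921, -0.5362, 0.7116, 0.4540]
J6: z=[-0.2484, -0.6471, 0.7208] o=[-1.1079, -0.6924, 0.3559] → [0.2796, -0.1320, -0.0222, -0.2484, -0.6471, 0.7208]
q̇ = J⁺·V = [-0.4860, 0.4980, 0.3250, -0.9700, -0.6640, 0.5210]

-0.4860 0.4980 0.3250 -0.9700 -0.6640 0.5210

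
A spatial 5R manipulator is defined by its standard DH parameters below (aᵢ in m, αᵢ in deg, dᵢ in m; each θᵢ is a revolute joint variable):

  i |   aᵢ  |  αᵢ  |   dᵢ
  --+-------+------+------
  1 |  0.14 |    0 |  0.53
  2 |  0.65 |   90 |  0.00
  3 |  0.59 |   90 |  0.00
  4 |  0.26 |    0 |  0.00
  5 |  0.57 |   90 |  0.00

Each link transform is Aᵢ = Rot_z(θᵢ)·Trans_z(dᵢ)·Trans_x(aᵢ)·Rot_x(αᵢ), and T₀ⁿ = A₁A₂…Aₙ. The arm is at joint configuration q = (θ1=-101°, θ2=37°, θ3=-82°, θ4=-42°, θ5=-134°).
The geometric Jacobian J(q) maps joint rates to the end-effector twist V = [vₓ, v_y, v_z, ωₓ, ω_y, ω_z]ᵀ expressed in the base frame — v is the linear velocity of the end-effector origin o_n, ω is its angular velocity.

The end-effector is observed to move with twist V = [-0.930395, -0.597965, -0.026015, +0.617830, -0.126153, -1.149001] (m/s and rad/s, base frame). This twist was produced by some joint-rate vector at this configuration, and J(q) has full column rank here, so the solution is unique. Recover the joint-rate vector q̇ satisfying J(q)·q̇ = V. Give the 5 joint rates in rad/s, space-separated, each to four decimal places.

o_n = [0.4634, -0.6548, 0.3175]
J₁: ẑ×o_n = [0.6548, 0.4634, -0.0000], ω = ẑ
J2: z=[0.0000, 0.0000, 1.0000] o=[-0.0267, -0.1374, 0.5300] → [0.5174, 0.4901, -0.0000, 0.0000, 0.0000, 1.0000]
J3: z=[-0.8988, -0.4384, 0.0000] o=[0.2582, -0.7216, 0.5300] → [0.0932, -0.1910, 0.0299, -0.8988, -0.4384, 0.0000]
J4: z=[-0.4341, 0.8900, -0.1392] o=[0.2942, -0.7954, -0.0543] → [0.3504, 0.1378, -0.2117, -0.4341, 0.8900, -0.1392]
J5: z=[-0.4341, 0.8900, -0.1392] o=[0.4624, -0.7433, -0.2456] → [0.5135, 0.2443, -0.0394, -0.4341, 0.8900, -0.1392]
q̇ = J⁺·V = [-0.2710, -0.9320, -0.5000, 0.1530, -0.5410]

-0.2710 -0.9320 -0.5000 0.1530 -0.5410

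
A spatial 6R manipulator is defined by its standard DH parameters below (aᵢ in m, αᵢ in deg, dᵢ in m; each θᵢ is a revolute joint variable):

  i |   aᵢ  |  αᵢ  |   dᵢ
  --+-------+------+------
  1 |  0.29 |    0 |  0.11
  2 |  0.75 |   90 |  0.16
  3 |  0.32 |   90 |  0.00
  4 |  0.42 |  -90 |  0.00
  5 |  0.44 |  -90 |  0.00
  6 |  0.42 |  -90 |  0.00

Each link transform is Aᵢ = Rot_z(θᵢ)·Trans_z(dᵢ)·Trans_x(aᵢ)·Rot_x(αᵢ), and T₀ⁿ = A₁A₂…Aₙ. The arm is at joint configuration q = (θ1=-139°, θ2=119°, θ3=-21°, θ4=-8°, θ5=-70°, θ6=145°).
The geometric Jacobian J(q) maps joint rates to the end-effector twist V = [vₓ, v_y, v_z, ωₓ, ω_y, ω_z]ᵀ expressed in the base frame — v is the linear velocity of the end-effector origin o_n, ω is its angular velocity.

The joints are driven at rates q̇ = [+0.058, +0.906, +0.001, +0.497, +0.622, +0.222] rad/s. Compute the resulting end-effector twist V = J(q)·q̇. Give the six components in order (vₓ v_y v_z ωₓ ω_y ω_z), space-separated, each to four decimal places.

o_n = [1.2034, -0.3870, -0.0775]
J₁: ẑ×o_n = [0.3870, 1.2034, -0.0000], ω = ẑ
J2: z=[0.0000, 0.0000, 1.0000] o=[-0.2189, -0.1903, 0.1100] → [0.1967, 1.4222, -0.0000, 0.0000, 0.0000, 1.0000]
J3: z=[-0.3420, -0.9397, 0.0000] o=[0.4859, -0.4468, 0.2700] → [0.3266, -0.1189, 0.6538, -0.3420, -0.9397, 0.0000]
J4: z=[-0.3368, 0.1226, -0.9336] o=[0.7666, -0.5489, 0.1553] → [0.1227, -0.4862, -0.1081, -0.3368, 0.1226, -0.9336]
J5: z=[-0.2166, -0.9750, -0.0499] o=[1.1515, -0.6268, 0.0063] → [0.0937, -0.0207, -0.0014, -0.2166, -0.9750, -0.0499]
J6: z=[0.9763, -0.2162, -0.0142] o=[1.1502, -0.6040, -0.4331] → [-0.0738, -0.3479, 0.2234, 0.9763, -0.2162, -0.0142]
V = J·q̇ = [0.3039, 1.0265, -0.0043, -0.0857, -0.5945, 0.4658]

0.3039 1.0265 -0.0043 -0.0857 -0.5945 0.4658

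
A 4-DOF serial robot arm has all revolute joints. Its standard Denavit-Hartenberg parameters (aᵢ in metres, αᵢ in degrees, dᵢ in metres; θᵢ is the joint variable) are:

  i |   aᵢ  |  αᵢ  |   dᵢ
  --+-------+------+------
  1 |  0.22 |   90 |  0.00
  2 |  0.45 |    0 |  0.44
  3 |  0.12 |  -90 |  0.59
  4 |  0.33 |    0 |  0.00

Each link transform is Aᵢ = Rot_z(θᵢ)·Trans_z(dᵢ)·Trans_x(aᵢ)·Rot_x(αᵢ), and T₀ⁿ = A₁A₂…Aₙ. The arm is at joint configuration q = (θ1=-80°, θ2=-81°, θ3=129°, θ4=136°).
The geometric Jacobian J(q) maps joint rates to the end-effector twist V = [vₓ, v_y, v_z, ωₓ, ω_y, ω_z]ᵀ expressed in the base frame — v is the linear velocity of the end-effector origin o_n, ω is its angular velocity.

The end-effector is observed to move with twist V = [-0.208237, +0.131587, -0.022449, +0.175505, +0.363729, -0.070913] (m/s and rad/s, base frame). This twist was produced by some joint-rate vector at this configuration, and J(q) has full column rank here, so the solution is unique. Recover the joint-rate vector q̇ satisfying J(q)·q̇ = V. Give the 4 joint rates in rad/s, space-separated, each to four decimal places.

-0.3660 0.4850 -0.7210 0.4410

o_n = [-0.7518, -0.3477, -0.5317]
J₁: ẑ×o_n = [0.3477, -0.7518, 0.0000], ω = ẑ
J2: z=[-0.9848, -0.1736, 0.0000] o=[0.0382, -0.2167, 0.0000] → [0.0923, -0.5236, -0.0081, -0.9848, -0.1736, 0.0000]
J3: z=[-0.9848, -0.1736, 0.0000] o=[-0.3829, -0.3624, -0.4445] → [0.0151, -0.0859, -0.0785, -0.9848, -0.1736, 0.0000]
J4: z=[-0.1290, 0.7319, 0.6691] o=[-0.9500, -0.5439, -0.3553] → [-0.2604, 0.1098, -0.1704, -0.1290, 0.7319, 0.6691]
q̇ = J⁺·V = [-0.3660, 0.4850, -0.7210, 0.4410]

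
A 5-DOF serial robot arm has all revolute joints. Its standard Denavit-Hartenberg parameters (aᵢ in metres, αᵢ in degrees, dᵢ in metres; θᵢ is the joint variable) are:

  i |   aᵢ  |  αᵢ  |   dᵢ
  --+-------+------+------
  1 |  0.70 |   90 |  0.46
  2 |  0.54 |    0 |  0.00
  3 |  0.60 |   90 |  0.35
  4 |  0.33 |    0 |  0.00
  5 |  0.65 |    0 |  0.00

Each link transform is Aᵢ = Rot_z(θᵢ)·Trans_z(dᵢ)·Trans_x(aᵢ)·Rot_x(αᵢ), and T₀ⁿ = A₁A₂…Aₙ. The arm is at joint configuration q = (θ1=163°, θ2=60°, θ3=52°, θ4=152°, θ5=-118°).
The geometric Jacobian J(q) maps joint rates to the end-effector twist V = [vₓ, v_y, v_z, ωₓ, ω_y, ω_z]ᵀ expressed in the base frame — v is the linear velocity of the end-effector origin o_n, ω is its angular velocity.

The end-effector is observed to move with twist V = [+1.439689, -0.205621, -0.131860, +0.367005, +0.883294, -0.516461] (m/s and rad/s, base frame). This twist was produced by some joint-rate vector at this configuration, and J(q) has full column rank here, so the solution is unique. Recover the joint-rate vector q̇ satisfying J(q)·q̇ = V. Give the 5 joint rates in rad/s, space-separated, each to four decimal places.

-0.4790 0.5690 0.3830 0.1180 -0.2180

o_n = [-0.3701, 1.0212, 1.7134]
J₁: ẑ×o_n = [-1.0212, -0.3701, 0.0000], ω = ẑ
J2: z=[0.2924, 0.9563, 0.0000] o=[-0.6694, 0.2047, 0.4600] → [1.1987, -0.3665, -0.0475, 0.2924, 0.9563, 0.0000]
J3: z=[0.2924, 0.9563, 0.0000] o=[-0.9276, 0.2836, 0.9277] → [0.7515, -0.2297, -0.3175, 0.2924, 0.9563, 0.0000]
J4: z=[-0.8867, 0.2711, 0.3746] o=[-0.6103, 0.5526, 1.4840] → [-0.1133, 0.2935, -0.4807, -0.8867, 0.2711, 0.3746]
J5: z=[-0.8867, 0.2711, 0.3746] o=[-0.6694, 0.7327, 1.2138] → [0.0273, 0.5551, -0.3370, -0.8867, 0.2711, 0.3746]
q̇ = J⁺·V = [-0.4790, 0.5690, 0.3830, 0.1180, -0.2180]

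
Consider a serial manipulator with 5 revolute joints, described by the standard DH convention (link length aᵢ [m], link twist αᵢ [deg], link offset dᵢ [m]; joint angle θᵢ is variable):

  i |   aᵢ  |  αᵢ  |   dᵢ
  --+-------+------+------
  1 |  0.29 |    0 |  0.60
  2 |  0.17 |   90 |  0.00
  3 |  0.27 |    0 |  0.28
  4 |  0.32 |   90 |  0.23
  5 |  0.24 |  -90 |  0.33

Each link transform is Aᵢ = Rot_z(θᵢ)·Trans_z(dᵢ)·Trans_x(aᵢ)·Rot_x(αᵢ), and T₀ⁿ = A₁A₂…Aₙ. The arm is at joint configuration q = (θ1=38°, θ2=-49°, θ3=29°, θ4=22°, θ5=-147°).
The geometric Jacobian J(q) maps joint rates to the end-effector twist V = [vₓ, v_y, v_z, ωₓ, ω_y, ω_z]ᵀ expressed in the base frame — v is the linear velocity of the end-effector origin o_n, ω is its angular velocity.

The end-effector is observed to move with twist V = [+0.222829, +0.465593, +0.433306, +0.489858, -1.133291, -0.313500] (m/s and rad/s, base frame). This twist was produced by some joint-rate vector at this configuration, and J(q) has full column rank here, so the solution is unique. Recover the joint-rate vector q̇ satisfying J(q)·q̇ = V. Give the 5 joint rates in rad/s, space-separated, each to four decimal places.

o_n = [0.8799, -0.3345, 0.6155]
J₁: ẑ×o_n = [0.3345, 0.8799, -0.0000], ω = ẑ
J2: z=[0.0000, 0.0000, 1.0000] o=[0.2285, 0.1785, 0.6000] → [0.5130, 0.6514, -0.0000, 0.0000, 0.0000, 1.0000]
J3: z=[-0.1908, -0.9816, 0.0000] o=[0.3954, 0.1461, 0.6000] → [-0.0152, 0.0030, 0.5673, -0.1908, -0.9816, 0.0000]
J4: z=[-0.1908, -0.9816, 0.0000] o=[0.5738, -0.1738, 0.7309] → [0.1133, -0.0220, 0.3312, -0.1908, -0.9816, 0.0000]
J5: z=[0.7629, -0.1483, -0.6293] o=[0.7276, -0.4380, 0.9796] → [0.1192, 0.1819, 0.1016, 0.7629, -0.1483, -0.6293]
q̇ = J⁺·V = [0.7040, -0.4530, 0.0200, 0.9990, 0.8970]

0.7040 -0.4530 0.0200 0.9990 0.8970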